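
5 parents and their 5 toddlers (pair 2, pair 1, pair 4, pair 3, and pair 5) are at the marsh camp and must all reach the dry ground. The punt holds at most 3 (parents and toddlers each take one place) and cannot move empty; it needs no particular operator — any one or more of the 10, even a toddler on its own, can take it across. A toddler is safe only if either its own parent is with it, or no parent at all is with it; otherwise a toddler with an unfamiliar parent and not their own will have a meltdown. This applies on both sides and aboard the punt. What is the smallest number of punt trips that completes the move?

11

Counting alone: each trip to the dry ground takes at most 3 across and each return brings at least 1 back, so after t trips out (and t−1 returns) at most 3t − (t−1) of the 10 are across; that first reaches 10 at t = 5, so at least 9 crossings are needed.
The safety rule pushes this higher. Following every safe sequence of crossings, the most of the 10 that can be at the dry ground as the punt arrives there on crossing 9 is 9 — never all 10.
So no plan with fewer than 11 crossings exists, and this one achieves 11:
1. parent 2 and toddler 2 cross → the dry ground.
2. parent 2 crosses ← the marsh camp.
3. toddler 1, toddler 3, and toddler 4 cross → the dry ground.
4. toddler 2 crosses ← the marsh camp.
5. parent 1, parent 3, and parent 4 cross → the dry ground.
6. parent 1 and toddler 1 cross ← the marsh camp.
7. parent 1, parent 2, and parent 5 cross → the dry ground.
8. toddler 4 crosses ← the marsh camp.
9. toddler 1 and toddler 2 cross → the dry ground.
10. toddler 2 crosses ← the marsh camp.
11. toddler 2, toddler 4, and toddler 5 cross → the dry ground.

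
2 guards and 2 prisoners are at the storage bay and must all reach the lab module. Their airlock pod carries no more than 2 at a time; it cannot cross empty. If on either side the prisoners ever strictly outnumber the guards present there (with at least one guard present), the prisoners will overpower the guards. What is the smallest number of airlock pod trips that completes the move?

Counting alone: each trip to the lab module takes at most 2 across and each return brings at least 1 back, so after t trips out (and t−1 returns) at most 2t − (t−1) of the 4 are across; that first reaches 4 at t = 3, so at least 5 crossings are needed.
The plan below uses exactly 5 crossings, so it is optimal:
1. 2 prisoners → the lab module.  (the storage bay: 2G 0P; the lab module: 0G 2P)
2. 1 prisoner ← the storage bay.  (the storage bay: 2G 1P; the lab module: 0G 1P)
3. 2 guards → the lab module.  (the storage bay: 0G 1P; the lab module: 2G 1P)
4. 1 prisoner ← the storage bay.  (the storage bay: 0G 2P; the lab module: 2G 0P)
5. 2 prisoners → the lab module.  (the storage bay: 0G 0P; the lab module: 2G 2P)

5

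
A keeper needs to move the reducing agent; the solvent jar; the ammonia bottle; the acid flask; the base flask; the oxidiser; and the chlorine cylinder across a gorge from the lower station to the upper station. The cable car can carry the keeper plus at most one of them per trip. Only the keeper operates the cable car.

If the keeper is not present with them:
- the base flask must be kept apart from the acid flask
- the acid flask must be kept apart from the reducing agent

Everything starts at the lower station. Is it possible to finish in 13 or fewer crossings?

Counting alone: the keeper can take at most 1 across per trip to the upper station, so moving all 7 needs at least 7 loaded trips out, with a return between consecutive ones — at least 13 crossings.
The safety rule pushes this higher. Following every safe sequence of crossings, the most of the 7 that can be at the upper station as the cable car arrives there on crossing 13 is 6 — never all 7.
So the move cannot be finished within 13 crossings. (The shortest complete plan takes 15:)
1. Keeper goes to the upper station with the acid flask.
2. Keeper goes back to the lower station alone.
3. Keeper goes to the upper station with the reducing agent.
4. Keeper goes back to the lower station with the acid flask.
5. Keeper goes to the upper station with the base flask.
6. Keeper goes back to the lower station alone.
7. Keeper goes to the upper station with the solvent jar.
8. Keeper goes back to the lower station alone.
9. Keeper goes to the upper station with the ammonia bottle.
10. Keeper goes back to the lower station alone.
11. Keeper goes to the upper station with the oxidiser.
12. Keeper goes back to the lower station alone.
13. Keeper goes to the upper station with the chlorine cylinder.
14. Keeper goes back to the lower station alone.
15. Keeper goes to the upper station with the acid flask.

No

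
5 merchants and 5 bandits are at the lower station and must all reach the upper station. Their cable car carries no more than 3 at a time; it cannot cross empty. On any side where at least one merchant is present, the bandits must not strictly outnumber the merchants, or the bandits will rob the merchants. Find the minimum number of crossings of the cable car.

Counting alone: each trip to the upper station takes at most 3 across and each return brings at least 1 back, so after t trips out (and t−1 returns) at most 3t − (t−1) of the 10 are across; that first reaches 10 at t = 5, so at least 9 crossings are needed.
The safety rule pushes this higher. Following every safe sequence of crossings, the most of the 10 that can be at the upper station as the cable car arrives there on crossing 9 is 9 — never all 10.
So no plan with fewer than 11 crossings exists, and this one achieves 11:
1. 2 bandits → the upper station.  (the lower station: 5M 3B; the upper station: 0M 2B)
2. 1 bandit ← the lower station.  (the lower station: 5M 4B; the upper station: 0M 1B)
3. 3 bandits → the upper station.  (the lower station: 5M 1B; the upper station: 0M 4B)
4. 1 bandit ← the lower station.  (the lower station: 5M 2B; the upper station: 0M 3B)
5. 3 merchants → the upper station.  (the lower station: 2M 2B; the upper station: 3M 3B)
6. 1 merchant and 1 bandit ← the lower station.  (the lower station: 3M 3B; the upper station: 2M 2B)
7. 3 merchants → the upper station.  (the lower station: 0M 3B; the upper station: 5M 2B)
8. 1 bandit ← the lower station.  (the lower station: 0M 4B; the upper station: 5M 1B)
9. 2 bandits → the upper station.  (the lower station: 0M 2B; the upper station: 5M 3B)
10. 1 bandit ← the lower station.  (the lower station: 0M 3B; the upper station: 5M 2B)
11. 3 bandits → the upper station.  (the lower station: 0M 0B; the upper station: 5M 5B)

11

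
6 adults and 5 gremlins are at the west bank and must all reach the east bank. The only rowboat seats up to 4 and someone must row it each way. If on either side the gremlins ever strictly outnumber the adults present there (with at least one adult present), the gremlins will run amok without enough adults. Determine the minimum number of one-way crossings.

Counting alone: each trip to the east bank takes at most 4 across and each return brings at least 1 back, so after t trips out (and t−1 returns) at most 4t − (t−1) of the 11 are across; that first reaches 11 at t = 4, so at least 7 crossings are needed.
The plan below uses exactly 7 crossings, so it is optimal:
1. 2 gremlins → the east bank.  (the west bank: 6A 3G; the east bank: 0A 2G)
2. 1 gremlin ← the west bank.  (the west bank: 6A 4G; the east bank: 0A 1G)
3. 4 gremlins → the east bank.  (the west bank: 6A 0G; the east bank: 0A 5G)
4. 1 gremlin ← the west bank.  (the west bank: 6A 1G; the east bank: 0A 4G)
5. 4 adults → the east bank.  (the west bank: 2A 1G; the east bank: 4A 4G)
6. 1 gremlin ← the west bank.  (the west bank: 2A 2G; the east bank: 4A 3G)
7. 2 adults and 2 gremlins → the east bank.  (the west bank: 0A 0G; the east bank: 6A 5G)

7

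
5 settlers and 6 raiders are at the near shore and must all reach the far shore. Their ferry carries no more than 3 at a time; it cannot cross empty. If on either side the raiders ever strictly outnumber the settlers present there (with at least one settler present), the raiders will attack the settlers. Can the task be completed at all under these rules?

The raiders already outnumber the settlers at the near shore before anyone moves, so the starting position itself is disallowed.

No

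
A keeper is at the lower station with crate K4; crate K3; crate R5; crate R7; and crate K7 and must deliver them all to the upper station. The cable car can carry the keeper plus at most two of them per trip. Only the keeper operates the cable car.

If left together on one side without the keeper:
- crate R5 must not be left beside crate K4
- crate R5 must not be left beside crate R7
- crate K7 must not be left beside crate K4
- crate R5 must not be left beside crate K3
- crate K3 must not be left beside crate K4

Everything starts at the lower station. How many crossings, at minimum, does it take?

Counting alone: the keeper can take at most 2 across per trip to the upper station, so moving all 5 needs at least 3 loaded trips out, with a return between consecutive ones — at least 5 crossings.
The safety rule pushes this higher. Following every safe sequence of crossings, the most of the 5 that can be at the upper station as the cable car arrives there on crossing 5 is 4 — never all 5.
So no plan with fewer than 7 crossings exists, and this one achieves 7:
1. Keeper goes to the upper station with crate K4 and crate R5.  [the lower station: crate K3, crate K7, crate R7 | the upper station: crate K4, crate R5]
2. Keeper goes back to the lower station with crate K4.  [the lower station: crate K3, crate K4, crate K7, crate R7 | the upper station: crate R5]
3. Keeper goes to the upper station with crate K4 and crate R7.  [the lower station: crate K3, crate K7 | the upper station: crate K4, crate R5, crate R7]
4. Keeper goes back to the lower station with crate R5.  [the lower station: crate K3, crate K7, crate R5 | the upper station: crate K4, crate R7]
5. Keeper goes to the upper station with crate K3 and crate K7.  [the lower station: crate R5 | the upper station: crate K3, crate K4, crate K7, crate R7]
6. Keeper goes back to the lower station with crate K4.  [the lower station: crate K4, crate R5 | the upper station: crate K3, crate K7, crate R7]
7. Keeper goes to the upper station with crate K4 and crate R5.  [the lower station: — | the upper station: crate K3, crate K4, crate K7, crate R5, crate R7]

7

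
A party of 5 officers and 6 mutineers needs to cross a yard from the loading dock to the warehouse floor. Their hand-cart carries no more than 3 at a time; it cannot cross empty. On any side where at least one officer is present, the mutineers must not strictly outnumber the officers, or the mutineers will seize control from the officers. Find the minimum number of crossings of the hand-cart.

The mutineers already outnumber the officers at the loading dock before anyone moves, so the starting position itself is disallowed.

impossible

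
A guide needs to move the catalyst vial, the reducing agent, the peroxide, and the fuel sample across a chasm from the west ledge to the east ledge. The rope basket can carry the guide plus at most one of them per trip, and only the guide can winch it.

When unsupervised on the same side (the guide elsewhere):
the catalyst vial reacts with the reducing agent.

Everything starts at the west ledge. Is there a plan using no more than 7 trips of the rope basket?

Yes — this plan uses 7 crossings (≤ 7):
1. Guide goes to the east ledge with the catalyst vial.
2. Guide goes back to the west ledge alone.
3. Guide goes to the east ledge with the peroxide.
4. Guide goes back to the west ledge alone.
5. Guide goes to the east ledge with the fuel sample.
6. Guide goes back to the west ledge alone.
7. Guide goes to the east ledge with the reducing agent.

Yes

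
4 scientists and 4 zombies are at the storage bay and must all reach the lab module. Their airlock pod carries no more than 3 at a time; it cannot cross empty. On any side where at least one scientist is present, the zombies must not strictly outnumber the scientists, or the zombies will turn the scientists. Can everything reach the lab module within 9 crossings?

Yes — this plan uses 9 crossings (≤ 9):
1. 2 zombies → the lab module.  (the storage bay: 4S 2Z; the lab module: 0S 2Z)
2. 1 zombie ← the storage bay.  (the storage bay: 4S 3Z; the lab module: 0S 1Z)
3. 3 zombies → the lab module.  (the storage bay: 4S 0Z; the lab module: 0S 4Z)
4. 1 zombie ← the storage bay.  (the storage bay: 4S 1Z; the lab module: 0S 3Z)
5. 3 scientists → the lab module.  (the storage bay: 1S 1Z; the lab module: 3S 3Z)
6. 1 scientist and 1 zombie ← the storage bay.  (the storage bay: 2S 2Z; the lab module: 2S 2Z)
7. 2 scientists → the lab module.  (the storage bay: 0S 2Z; the lab module: 4S 2Z)
8. 1 zombie ← the storage bay.  (the storage bay: 0S 3Z; the lab module: 4S 1Z)
9. 3 zombies → the lab module.  (the storage bay: 0S 0Z; the lab module: 4S 4Z)

Yes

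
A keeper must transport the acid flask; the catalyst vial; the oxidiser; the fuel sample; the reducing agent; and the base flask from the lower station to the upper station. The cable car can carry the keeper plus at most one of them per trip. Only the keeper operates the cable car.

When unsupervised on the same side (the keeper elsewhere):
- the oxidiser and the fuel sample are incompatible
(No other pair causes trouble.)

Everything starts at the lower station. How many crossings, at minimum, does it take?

Counting alone: the keeper can take at most 1 across per trip to the upper station, so moving all 6 needs at least 6 loaded trips out, with a return between consecutive ones — at least 11 crossings.
The plan below uses exactly 11 crossings, so it is optimal:
1. Keeper goes to the upper station with the oxidiser.  [the lower station: the acid flask, the base flask, the catalyst vial, the fuel sample, the reducing agent | the upper station: the oxidiser]
2. Keeper goes back to the lower station alone.  [the lower station: the acid flask, the base flask, the catalyst vial, the fuel sample, the reducing agent | the upper station: the oxidiser]
3. Keeper goes to the upper station with the acid flask.  [the lower station: the base flask, the catalyst vial, the fuel sample, the reducing agent | the upper station: the acid flask, the oxidiser]
4. Keeper goes back to the lower station alone.  [the lower station: the base flask, the catalyst vial, the fuel sample, the reducing agent | the upper station: the acid flask, the oxidiser]
5. Keeper goes to the upper station with the catalyst vial.  [the lower station: the base flask, the fuel sample, the reducing agent | the upper station: the acid flask, the catalyst vial, the oxidiser]
6. Keeper goes back to the lower station alone.  [the lower station: the base flask, the fuel sample, the reducing agent | the upper station: the acid flask, the catalyst vial, the oxidiser]
7. Keeper goes to the upper station with the reducing agent.  [the lower station: the base flask, the fuel sample | the upper station: the acid flask, the catalyst vial, the oxidiser, the reducing agent]
8. Keeper goes back to the lower station alone.  [the lower station: the base flask, the fuel sample | the upper station: the acid flask, the catalyst vial, the oxidiser, the reducing agent]
9. Keeper goes to the upper station with the base flask.  [the lower station: the fuel sample | the upper station: the acid flask, the base flask, the catalyst vial, the oxidiser, the reducing agent]
10. Keeper goes back to the lower station alone.  [the lower station: the fuel sample | the upper station: the acid flask, the base flask, the catalyst vial, the oxidiser, the reducing agent]
11. Keeper goes to the upper station with the fuel sample.  [the lower station: — | the upper station: the acid flask, the base flask, the catalyst vial, the fuel sample, the oxidiser, the reducing agent]

11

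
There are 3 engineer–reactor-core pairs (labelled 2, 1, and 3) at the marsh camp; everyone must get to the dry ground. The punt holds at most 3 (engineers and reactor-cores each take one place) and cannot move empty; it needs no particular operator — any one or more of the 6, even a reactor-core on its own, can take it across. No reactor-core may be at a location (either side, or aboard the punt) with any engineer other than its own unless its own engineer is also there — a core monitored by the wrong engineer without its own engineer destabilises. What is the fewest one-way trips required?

Counting alone: each trip to the dry ground takes at most 3 across and each return brings at least 1 back, so after t trips out (and t−1 returns) at most 3t − (t−1) of the 6 are across; that first reaches 6 at t = 3, so at least 5 crossings are needed.
The plan below uses exactly 5 crossings, so it is optimal:
1. engineer 2 and reactor-core 2 cross → the dry ground.
2. engineer 2 crosses ← the marsh camp.
3. engineer 1, engineer 2, and engineer 3 cross → the dry ground.
4. reactor-core 2 crosses ← the marsh camp.
5. reactor-core 1, reactor-core 2, and reactor-core 3 cross → the dry ground.

5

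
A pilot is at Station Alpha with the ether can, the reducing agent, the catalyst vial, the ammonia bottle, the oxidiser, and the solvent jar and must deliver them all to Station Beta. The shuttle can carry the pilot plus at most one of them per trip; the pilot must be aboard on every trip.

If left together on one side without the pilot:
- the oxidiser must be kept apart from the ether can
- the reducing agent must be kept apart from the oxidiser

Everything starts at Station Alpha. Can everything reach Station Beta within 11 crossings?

Counting alone: the pilot can take at most 1 across per trip to Station Beta, so moving all 6 needs at least 6 loaded trips out, with a return between consecutive ones — at least 11 crossings.
The safety rule pushes this higher. Following every safe sequence of crossings, the most of the 6 that can be at Station Beta as the shuttle arrives there on crossing 11 is 5 — never all 6.
So the move cannot be finished within 11 crossings. (The shortest complete plan takes 13:)
1. Pilot goes to Station Beta with the oxidiser.
2. Pilot goes back to Station Alpha alone.
3. Pilot goes to Station Beta with the ether can.
4. Pilot goes back to Station Alpha with the oxidiser.
5. Pilot goes to Station Beta with the reducing agent.
6. Pilot goes back to Station Alpha alone.
7. Pilot goes to Station Beta with the catalyst vial.
8. Pilot goes back to Station Alpha alone.
9. Pilot goes to Station Beta with the ammonia bottle.
10. Pilot goes back to Station Alpha alone.
11. Pilot goes to Station Beta with the solvent jar.
12. Pilot goes back to Station Alpha alone.
13. Pilot goes to Station Beta with the oxidiser.

No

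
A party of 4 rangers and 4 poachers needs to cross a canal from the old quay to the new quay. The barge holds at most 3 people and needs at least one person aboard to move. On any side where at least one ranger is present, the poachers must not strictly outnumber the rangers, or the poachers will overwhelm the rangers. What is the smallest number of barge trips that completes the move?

Counting alone: each trip to the new quay takes at most 3 across and each return brings at least 1 back, so after t trips out (and t−1 returns) at most 3t − (t−1) of the 8 are across; that first reaches 8 at t = 4, so at least 7 crossings are needed.
The safety rule pushes this higher. Following every safe sequence of crossings, the most of the 8 that can be at the new quay as the barge arrives there on crossing 7 is 7 — never all 8.
So no plan with fewer than 9 crossings exists, and this one achieves 9:
1. 2 poachers → the new quay.  (the old quay: 4R 2P; the new quay: 0R 2P)
2. 1 poacher ← the old quay.  (the old quay: 4R 3P; the new quay: 0R 1P)
3. 3 poachers → the new quay.  (the old quay: 4R 0P; the new quay: 0R 4P)
4. 1 poacher ← the old quay.  (the old quay: 4R 1P; the new quay: 0R 3P)
5. 3 rangers → the new quay.  (the old quay: 1R 1P; the new quay: 3R 3P)
6. 1 ranger and 1 poacher ← the old quay.  (the old quay: 2R 2P; the new quay: 2R 2P)
7. 2 rangers → the new quay.  (the old quay: 0R 2P; the new quay: 4R 2P)
8. 1 poacher ← the old quay.  (the old quay: 0R 3P; the new quay: 4R 1P)
9. 3 poachers → the new quay.  (the old quay: 0R 0P; the new quay: 4R 4P)

9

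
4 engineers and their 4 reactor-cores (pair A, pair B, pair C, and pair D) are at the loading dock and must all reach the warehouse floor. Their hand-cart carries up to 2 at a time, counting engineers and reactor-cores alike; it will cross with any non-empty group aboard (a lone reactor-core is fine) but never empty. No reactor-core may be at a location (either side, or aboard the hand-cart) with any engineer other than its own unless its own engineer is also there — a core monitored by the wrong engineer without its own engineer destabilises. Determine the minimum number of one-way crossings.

impossible

Following every safe sequence of crossings from the start, the most of the 8 that can be at the warehouse floor as the hand-cart arrives there on crossings 1, 3, 5 is 2, 3, 4 respectively; the best ever achieved is 4 of 8.
From crossing 7 on, no configuration arises that was not already reachable earlier: only 44 distinct safe configurations (who is on which side, and where the hand-cart is) can ever be reached, none of them has everyone across, and every continuation just revisits them. So no valid plan exists.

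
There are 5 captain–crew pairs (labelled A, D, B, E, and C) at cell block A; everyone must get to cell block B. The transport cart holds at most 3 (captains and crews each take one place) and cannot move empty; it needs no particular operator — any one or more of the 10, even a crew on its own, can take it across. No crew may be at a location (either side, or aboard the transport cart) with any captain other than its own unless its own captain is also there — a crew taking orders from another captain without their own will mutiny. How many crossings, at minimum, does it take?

11

Counting alone: each trip to cell block B takes at most 3 across and each return brings at least 1 back, so after t trips out (and t−1 returns) at most 3t − (t−1) of the 10 are across; that first reaches 10 at t = 5, so at least 9 crossings are needed.
The safety rule pushes this higher. Following every safe sequence of crossings, the most of the 10 that can be at cell block B as the transport cart arrives there on crossing 9 is 9 — never all 10.
So no plan with fewer than 11 crossings exists, and this one achieves 11:
1. captain A and crew A cross → cell block B.
2. captain A crosses ← cell block A.
3. crew B, crew D, and crew E cross → cell block B.
4. crew A crosses ← cell block A.
5. captain B, captain D, and captain E cross → cell block B.
6. captain D and crew D cross ← cell block A.
7. captain A, captain C, and captain D cross → cell block B.
8. crew B crosses ← cell block A.
9. crew A and crew D cross → cell block B.
10. crew A crosses ← cell block A.
11. crew A, crew B, and crew C cross → cell block B.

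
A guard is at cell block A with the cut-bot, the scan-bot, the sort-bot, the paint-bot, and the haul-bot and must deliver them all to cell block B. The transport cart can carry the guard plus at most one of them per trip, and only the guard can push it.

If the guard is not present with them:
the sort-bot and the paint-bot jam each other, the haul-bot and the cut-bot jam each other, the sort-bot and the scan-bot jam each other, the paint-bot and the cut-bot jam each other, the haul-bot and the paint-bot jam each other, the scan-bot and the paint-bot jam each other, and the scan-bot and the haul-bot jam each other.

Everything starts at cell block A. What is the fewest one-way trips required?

Whatever the first load, the items left behind include a forbidden pair without the guard. No opening move is safe, so no plan exists.

impossible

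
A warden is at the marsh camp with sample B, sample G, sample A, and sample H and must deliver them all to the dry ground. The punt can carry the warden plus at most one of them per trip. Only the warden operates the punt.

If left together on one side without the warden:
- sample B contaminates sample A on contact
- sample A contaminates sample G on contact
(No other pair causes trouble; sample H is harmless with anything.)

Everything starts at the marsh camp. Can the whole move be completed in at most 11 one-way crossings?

Yes

Yes — this plan uses 9 crossings (≤ 11):
1. Warden goes to the dry ground with sample A.  [the marsh camp: sample B, sample G, sample H | the dry ground: sample A]
2. Warden goes back to the marsh camp alone.  [the marsh camp: sample B, sample G, sample H | the dry ground: sample A]
3. Warden goes to the dry ground with sample B.  [the marsh camp: sample G, sample H | the dry ground: sample A, sample B]
4. Warden goes back to the marsh camp with sample A.  [the marsh camp: sample A, sample G, sample H | the dry ground: sample B]
5. Warden goes to the dry ground with sample G.  [the marsh camp: sample A, sample H | the dry ground: sample B, sample G]
6. Warden goes back to the marsh camp alone.  [the marsh camp: sample A, sample H | the dry ground: sample B, sample G]
7. Warden goes to the dry ground with sample H.  [the marsh camp: sample A | the dry ground: sample B, sample G, sample H]
8. Warden goes back to the marsh camp alone.  [the marsh camp: sample A | the dry ground: sample B, sample G, sample H]
9. Warden goes to the dry ground with sample A.  [the marsh camp: — | the dry ground: sample A, sample B, sample G, sample H]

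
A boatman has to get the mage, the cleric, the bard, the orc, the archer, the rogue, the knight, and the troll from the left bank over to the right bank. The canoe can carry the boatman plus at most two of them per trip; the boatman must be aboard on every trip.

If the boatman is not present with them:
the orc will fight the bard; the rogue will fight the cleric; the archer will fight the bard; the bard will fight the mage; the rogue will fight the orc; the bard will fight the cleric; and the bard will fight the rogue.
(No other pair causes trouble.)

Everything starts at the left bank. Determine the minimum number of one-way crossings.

13

Counting alone: the boatman can take at most 2 across per trip to the right bank, so moving all 8 needs at least 4 loaded trips out, with a return between consecutive ones — at least 7 crossings.
The safety rule pushes this higher. Following every safe sequence of crossings, the most of the 8 that can be at the right bank as the canoe arrives there on crossings 7, 9, 11 is 5, 6, 7 respectively — never all 8.
So no plan with fewer than 13 crossings exists, and this one achieves 13:
1. Boatman goes to the right bank with the bard and the rogue.
2. Boatman goes back to the left bank with the bard.
3. Boatman goes to the right bank with the bard and the mage.
4. Boatman goes back to the left bank with the bard.
5. Boatman goes to the right bank with the archer and the bard.
6. Boatman goes back to the left bank with the bard.
7. Boatman goes to the right bank with the cleric and the orc.
8. Boatman goes back to the left bank with the rogue.
9. Boatman goes to the right bank with the bard and the knight.
10. Boatman goes back to the left bank with the bard.
11. Boatman goes to the right bank with the bard and the troll.
12. Boatman goes back to the left bank with the bard.
13. Boatman goes to the right bank with the bard and the rogue.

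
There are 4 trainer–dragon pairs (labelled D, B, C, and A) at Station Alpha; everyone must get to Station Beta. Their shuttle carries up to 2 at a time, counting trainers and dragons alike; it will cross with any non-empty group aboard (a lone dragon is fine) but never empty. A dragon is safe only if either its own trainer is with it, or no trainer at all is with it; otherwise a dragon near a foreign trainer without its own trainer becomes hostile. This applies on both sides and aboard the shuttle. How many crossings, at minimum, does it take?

Following every safe sequence of crossings from the start, the most of the 8 that can be at Station Beta as the shuttle arrives there on crossings 1, 3, 5 is 2, 3, 4 respectively; the best ever achieved is 4 of 8.
From crossing 7 on, no configuration arises that was not already reachable earlier: only 44 distinct safe configurations (who is on which side, and where the shuttle is) can ever be reached, none of them has everyone across, and every continuation just revisits them. So no valid plan exists.

impossible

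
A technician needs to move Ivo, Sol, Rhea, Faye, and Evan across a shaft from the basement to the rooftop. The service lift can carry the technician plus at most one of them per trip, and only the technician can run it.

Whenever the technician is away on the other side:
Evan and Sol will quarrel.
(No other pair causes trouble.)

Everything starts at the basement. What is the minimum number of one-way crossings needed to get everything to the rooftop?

Counting alone: the technician can take at most 1 across per trip to the rooftop, so moving all 5 needs at least 5 loaded trips out, with a return between consecutive ones — at least 9 crossings.
The plan below uses exactly 9 crossings, so it is optimal:
1. Technician goes to the rooftop with Sol.
2. Technician goes back to the basement alone.
3. Technician goes to the rooftop with Ivo.
4. Technician goes back to the basement alone.
5. Technician goes to the rooftop with Rhea.
6. Technician goes back to the basement alone.
7. Technician goes to the rooftop with Faye.
8. Technician goes back to the basement alone.
9. Technician goes to the rooftop with Evan.

9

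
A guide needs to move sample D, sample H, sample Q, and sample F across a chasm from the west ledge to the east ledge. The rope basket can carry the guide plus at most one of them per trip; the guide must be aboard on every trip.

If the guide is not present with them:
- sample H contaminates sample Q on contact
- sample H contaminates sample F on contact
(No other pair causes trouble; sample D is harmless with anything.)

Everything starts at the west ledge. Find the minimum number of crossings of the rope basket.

9

Counting alone: the guide can take at most 1 across per trip to the east ledge, so moving all 4 needs at least 4 loaded trips out, with a return between consecutive ones — at least 7 crossings.
The safety rule pushes this higher. Following every safe sequence of crossings, the most of the 4 that can be at the east ledge as the rope basket arrives there on crossing 7 is 3 — never all 4.
So no plan with fewer than 9 crossings exists, and this one achieves 9:
1. Guide goes to the east ledge with sample H.
2. Guide goes back to the west ledge alone.
3. Guide goes to the east ledge with sample D.
4. Guide goes back to the west ledge alone.
5. Guide goes to the east ledge with sample Q.
6. Guide goes back to the west ledge with sample H.
7. Guide goes to the east ledge with sample F.
8. Guide goes back to the west ledge alone.
9. Guide goes to the east ledge with sample H.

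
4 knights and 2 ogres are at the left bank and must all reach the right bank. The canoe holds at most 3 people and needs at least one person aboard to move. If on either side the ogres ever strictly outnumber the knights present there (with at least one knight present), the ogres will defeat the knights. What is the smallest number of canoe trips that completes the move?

5

Counting alone: each trip to the right bank takes at most 3 across and each return brings at least 1 back, so after t trips out (and t−1 returns) at most 3t − (t−1) of the 6 are across; that first reaches 6 at t = 3, so at least 5 crossings are needed.
The plan below uses exactly 5 crossings, so it is optimal:
1. 2 ogres → the right bank.  (the left bank: 4K 0O; the right bank: 0K 2O)
2. 1 ogre ← the left bank.  (the left bank: 4K 1O; the right bank: 0K 1O)
3. 2 knights and 1 ogre → the right bank.  (the left bank: 2K 0O; the right bank: 2K 2O)
4. 1 ogre ← the left bank.  (the left bank: 2K 1O; the right bank: 2K 1O)
5. 2 knights and 1 ogre → the right bank.  (the left bank: 0K 0O; the right bank: 4K 2O)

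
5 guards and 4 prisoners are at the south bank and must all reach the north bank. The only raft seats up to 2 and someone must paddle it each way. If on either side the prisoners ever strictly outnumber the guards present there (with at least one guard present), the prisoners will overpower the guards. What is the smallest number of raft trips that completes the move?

Counting alone: each trip to the north bank takes at most 2 across and each return brings at least 1 back, so after t trips out (and t−1 returns) at most 2t − (t−1) of the 9 are across; that first reaches 9 at t = 8, so at least 15 crossings are needed.
The plan below uses exactly 15 crossings, so it is optimal:
1. 2 prisoners → the north bank.  (the south bank: 5G 2P; the north bank: 0G 2P)
2. 1 prisoner ← the south bank.  (the south bank: 5G 3P; the north bank: 0G 1P)
3. 2 prisoners → the north bank.  (the south bank: 5G 1P; the north bank: 0G 3P)
4. 1 prisoner ← the south bank.  (the south bank: 5G 2P; the north bank: 0G 2P)
5. 2 guards → the north bank.  (the south bank: 3G 2P; the north bank: 2G 2P)
6. 1 prisoner ← the south bank.  (the south bank: 3G 3P; the north bank: 2G 1P)
7. 1 guard and 1 prisoner → the north bank.  (the south bank: 2G 2P; the north bank: 3G 2P)
8. 1 guard ← the south bank.  (the south bank: 3G 2P; the north bank: 2G 2P)
9. 1 guard and 1 prisoner → the north bank.  (the south bank: 2G 1P; the north bank: 3G 3P)
10. 1 prisoner ← the south bank.  (the south bank: 2G 2P; the north bank: 3G 2P)
11. 1 guard and 1 prisoner → the north bank.  (the south bank: 1G 1P; the north bank: 4G 3P)
12. 1 guard ← the south bank.  (the south bank: 2G 1P; the north bank: 3G 3P)
13. 1 guard and 1 prisoner → the north bank.  (the south bank: 1G 0P; the north bank: 4G 4P)
14. 1 prisoner ← the south bank.  (the south bank: 1G 1P; the north bank: 4G 3P)
15. 1 guard and 1 prisoner → the north bank.  (the south bank: 0G 0P; the north bank: 5G 4P)

15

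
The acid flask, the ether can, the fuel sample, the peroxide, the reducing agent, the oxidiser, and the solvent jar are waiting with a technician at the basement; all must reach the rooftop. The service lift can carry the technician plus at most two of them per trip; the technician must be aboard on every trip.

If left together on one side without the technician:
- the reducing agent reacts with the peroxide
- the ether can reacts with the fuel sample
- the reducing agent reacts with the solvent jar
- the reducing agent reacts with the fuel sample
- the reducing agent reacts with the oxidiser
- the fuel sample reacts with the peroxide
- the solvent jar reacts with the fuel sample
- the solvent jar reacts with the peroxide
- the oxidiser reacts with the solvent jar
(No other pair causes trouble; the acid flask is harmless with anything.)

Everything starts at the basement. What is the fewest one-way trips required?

Whatever the first load, the items left behind include a forbidden pair without the technician. No opening move is safe, so no plan exists.

impossible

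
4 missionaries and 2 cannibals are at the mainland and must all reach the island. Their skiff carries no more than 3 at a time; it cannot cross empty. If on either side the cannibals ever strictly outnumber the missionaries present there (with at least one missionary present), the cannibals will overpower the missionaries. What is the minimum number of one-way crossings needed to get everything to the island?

Counting alone: each trip to the island takes at most 3 across and each return brings at least 1 back, so after t trips out (and t−1 returns) at most 3t − (t−1) of the 6 are across; that first reaches 6 at t = 3, so at least 5 crossings are needed.
The plan below uses exactly 5 crossings, so it is optimal:
1. 2 cannibals → the island.  (the mainland: 4M 0C; the island: 0M 2C)
2. 1 cannibal ← the mainland.  (the mainland: 4M 1C; the island: 0M 1C)
3. 2 missionaries and 1 cannibal → the island.  (the mainland: 2M 0C; the island: 2M 2C)
4. 1 cannibal ← the mainland.  (the mainland: 2M 1C; the island: 2M 1C)
5. 2 missionaries and 1 cannibal → the island.  (the mainland: 0M 0C; the island: 4M 2C)

5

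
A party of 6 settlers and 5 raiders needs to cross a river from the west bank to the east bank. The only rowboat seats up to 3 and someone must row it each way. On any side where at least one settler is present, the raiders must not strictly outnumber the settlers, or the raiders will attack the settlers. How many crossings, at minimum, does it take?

Counting alone: each trip to the east bank takes at most 3 across and each return brings at least 1 back, so after t trips out (and t−1 returns) at most 3t − (t−1) of the 11 are across; that first reaches 11 at t = 5, so at least 9 crossings are needed.
The plan below uses exactly 9 crossings, so it is optimal:
1. 3 raiders → the east bank.  (the west bank: 6S 2R; the east bank: 0S 3R)
2. 1 raider ← the west bank.  (the west bank: 6S 3R; the east bank: 0S 2R)
3. 3 settlers → the east bank.  (the west bank: 3S 3R; the east bank: 3S 2R)
4. 1 settler ← the west bank.  (the west bank: 4S 3R; the east bank: 2S 2R)
5. 2 settlers and 1 raider → the east bank.  (the west bank: 2S 2R; the east bank: 4S 3R)
6. 1 settler ← the west bank.  (the west bank: 3S 2R; the east bank: 3S 3R)
7. 2 settlers and 1 raider → the east bank.  (the west bank: 1S 1R; the east bank: 5S 4R)
8. 1 settler ← the west bank.  (the west bank: 2S 1R; the east bank: 4S 4R)
9. 2 settlers and 1 raider → the east bank.  (the west bank: 0S 0R; the east bank: 6S 5R)

9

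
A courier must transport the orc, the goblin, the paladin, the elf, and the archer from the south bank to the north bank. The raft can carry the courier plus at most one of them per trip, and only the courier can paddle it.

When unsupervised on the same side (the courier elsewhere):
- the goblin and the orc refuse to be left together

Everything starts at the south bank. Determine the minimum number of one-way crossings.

9

Counting alone: the courier can take at most 1 across per trip to the north bank, so moving all 5 needs at least 5 loaded trips out, with a return between consecutive ones — at least 9 crossings.
The plan below uses exactly 9 crossings, so it is optimal:
1. Courier goes to the north bank with the orc.
2. Courier goes back to the south bank alone.
3. Courier goes to the north bank with the paladin.
4. Courier goes back to the south bank alone.
5. Courier goes to the north bank with the elf.
6. Courier goes back to the south bank alone.
7. Courier goes to the north bank with the archer.
8. Courier goes back to the south bank alone.
9. Courier goes to the north bank with the goblin.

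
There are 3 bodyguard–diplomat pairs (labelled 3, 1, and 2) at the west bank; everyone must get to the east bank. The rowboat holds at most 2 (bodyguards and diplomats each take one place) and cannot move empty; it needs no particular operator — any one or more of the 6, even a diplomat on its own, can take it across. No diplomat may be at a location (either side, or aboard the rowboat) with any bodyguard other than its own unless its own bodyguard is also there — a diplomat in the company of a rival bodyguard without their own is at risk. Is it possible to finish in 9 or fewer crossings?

No

Counting alone: each trip to the east bank takes at most 2 across and each return brings at least 1 back, so after t trips out (and t−1 returns) at most 2t − (t−1) of the 6 are across; that first reaches 6 at t = 5, so at least 9 crossings are needed.
The safety rule pushes this higher. Following every safe sequence of crossings, the most of the 6 that can be at the east bank as the rowboat arrives there on crossing 9 is 5 — never all 6.
So the move cannot be finished within 9 crossings. (The shortest complete plan takes 11:)
1. bodyguard 3 and diplomat 3 cross → the east bank.
2. bodyguard 3 crosses ← the west bank.
3. diplomat 1 and diplomat 2 cross → the east bank.
4. diplomat 3 crosses ← the west bank.
5. bodyguard 1 and bodyguard 2 cross → the east bank.
6. bodyguard 1 and diplomat 1 cross ← the west bank.
7. bodyguard 1 and bodyguard 3 cross → the east bank.
8. diplomat 2 crosses ← the west bank.
9. diplomat 1 and diplomat 3 cross → the east bank.
10. bodyguard 2 crosses ← the west bank.
11. bodyguard 2 and diplomat 2 cross → the east bank.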